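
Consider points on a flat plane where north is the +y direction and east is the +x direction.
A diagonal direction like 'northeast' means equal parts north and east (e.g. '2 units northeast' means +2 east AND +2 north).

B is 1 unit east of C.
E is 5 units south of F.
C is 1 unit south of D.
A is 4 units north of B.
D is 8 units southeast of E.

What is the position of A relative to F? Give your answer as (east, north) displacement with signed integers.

Place F at the origin (east=0, north=0).
  E is 5 units south of F: delta (east=+0, north=-5); E at (east=0, north=-5).
  D is 8 units southeast of E: delta (east=+8, north=-8); D at (east=8, north=-13).
  C is 1 unit south of D: delta (east=+0, north=-1); C at (east=8, north=-14).
  B is 1 unit east of C: delta (east=+1, north=+0); B at (east=9, north=-14).
  A is 4 units north of B: delta (east=+0, north=+4); A at (east=9, north=-10).
Therefore A relative to F: (east=9, north=-10).

Answer: A is at (east=9, north=-10) relative to F.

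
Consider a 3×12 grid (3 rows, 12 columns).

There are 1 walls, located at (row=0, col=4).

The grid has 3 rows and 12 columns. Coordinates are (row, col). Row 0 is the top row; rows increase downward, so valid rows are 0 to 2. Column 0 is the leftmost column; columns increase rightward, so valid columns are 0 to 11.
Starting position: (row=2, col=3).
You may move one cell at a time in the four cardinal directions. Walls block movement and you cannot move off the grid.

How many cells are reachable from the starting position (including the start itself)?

Answer: Reachable cells: 35

Derivation:
BFS flood-fill from (row=2, col=3):
  Distance 0: (row=2, col=3)
  Distance 1: (row=1, col=3), (row=2, col=2), (row=2, col=4)
  Distance 2: (row=0, col=3), (row=1, col=2), (row=1, col=4), (row=2, col=1), (row=2, col=5)
  Distance 3: (row=0, col=2), (row=1, col=1), (row=1, col=5), (row=2, col=0), (row=2, col=6)
  Distance 4: (row=0, col=1), (row=0, col=5), (row=1, col=0), (row=1, col=6), (row=2, col=7)
  Distance 5: (row=0, col=0), (row=0, col=6), (row=1, col=7), (row=2, col=8)
  Distance 6: (row=0, col=7), (row=1, col=8), (row=2, col=9)
  Distance 7: (row=0, col=8), (row=1, col=9), (row=2, col=10)
  Distance 8: (row=0, col=9), (row=1, col=10), (row=2, col=11)
  Distance 9: (row=0, col=10), (row=1, col=11)
  Distance 10: (row=0, col=11)
Total reachable: 35 (grid has 35 open cells total)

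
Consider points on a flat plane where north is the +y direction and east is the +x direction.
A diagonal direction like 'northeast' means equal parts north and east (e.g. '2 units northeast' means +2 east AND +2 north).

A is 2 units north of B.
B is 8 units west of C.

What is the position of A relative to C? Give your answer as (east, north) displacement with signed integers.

Answer: A is at (east=-8, north=2) relative to C.

Derivation:
Place C at the origin (east=0, north=0).
  B is 8 units west of C: delta (east=-8, north=+0); B at (east=-8, north=0).
  A is 2 units north of B: delta (east=+0, north=+2); A at (east=-8, north=2).
Therefore A relative to C: (east=-8, north=2).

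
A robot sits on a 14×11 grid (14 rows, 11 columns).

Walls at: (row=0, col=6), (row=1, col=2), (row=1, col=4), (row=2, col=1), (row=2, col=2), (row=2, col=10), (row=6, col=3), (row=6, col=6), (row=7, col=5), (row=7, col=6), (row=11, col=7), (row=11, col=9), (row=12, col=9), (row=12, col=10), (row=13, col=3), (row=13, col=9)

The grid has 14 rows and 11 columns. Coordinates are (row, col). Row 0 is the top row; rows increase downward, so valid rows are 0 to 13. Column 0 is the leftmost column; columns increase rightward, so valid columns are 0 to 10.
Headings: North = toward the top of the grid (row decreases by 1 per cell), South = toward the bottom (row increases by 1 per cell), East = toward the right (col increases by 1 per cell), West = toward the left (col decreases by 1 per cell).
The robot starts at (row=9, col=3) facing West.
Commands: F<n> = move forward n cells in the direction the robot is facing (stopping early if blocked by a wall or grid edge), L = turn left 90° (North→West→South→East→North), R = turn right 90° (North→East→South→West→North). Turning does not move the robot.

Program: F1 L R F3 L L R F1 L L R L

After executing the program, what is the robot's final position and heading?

Start: (row=9, col=3), facing West
  F1: move forward 1, now at (row=9, col=2)
  L: turn left, now facing South
  R: turn right, now facing West
  F3: move forward 2/3 (blocked), now at (row=9, col=0)
  L: turn left, now facing South
  L: turn left, now facing East
  R: turn right, now facing South
  F1: move forward 1, now at (row=10, col=0)
  L: turn left, now facing East
  L: turn left, now facing North
  R: turn right, now facing East
  L: turn left, now facing North
Final: (row=10, col=0), facing North

Answer: Final position: (row=10, col=0), facing North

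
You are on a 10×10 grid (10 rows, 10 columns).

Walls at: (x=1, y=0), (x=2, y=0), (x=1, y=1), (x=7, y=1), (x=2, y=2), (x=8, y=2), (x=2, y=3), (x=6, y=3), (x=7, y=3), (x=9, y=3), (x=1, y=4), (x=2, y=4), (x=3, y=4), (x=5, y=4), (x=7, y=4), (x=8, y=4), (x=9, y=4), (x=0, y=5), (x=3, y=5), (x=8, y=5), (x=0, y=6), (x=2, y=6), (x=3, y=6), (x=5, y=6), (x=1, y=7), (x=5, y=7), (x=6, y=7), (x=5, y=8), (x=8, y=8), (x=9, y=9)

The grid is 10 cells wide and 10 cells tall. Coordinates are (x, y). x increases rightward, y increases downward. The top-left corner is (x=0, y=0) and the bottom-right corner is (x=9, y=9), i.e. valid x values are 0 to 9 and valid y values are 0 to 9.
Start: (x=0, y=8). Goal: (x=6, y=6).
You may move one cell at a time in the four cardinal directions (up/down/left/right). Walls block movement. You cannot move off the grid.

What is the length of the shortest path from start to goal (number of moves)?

Answer: Shortest path length: 10

Derivation:
BFS from (x=0, y=8) until reaching (x=6, y=6):
  Distance 0: (x=0, y=8)
  Distance 1: (x=0, y=7), (x=1, y=8), (x=0, y=9)
  Distance 2: (x=2, y=8), (x=1, y=9)
  Distance 3: (x=2, y=7), (x=3, y=8), (x=2, y=9)
  Distance 4: (x=3, y=7), (x=4, y=8), (x=3, y=9)
  Distance 5: (x=4, y=7), (x=4, y=9)
  Distance 6: (x=4, y=6), (x=5, y=9)
  Distance 7: (x=4, y=5), (x=6, y=9)
  Distance 8: (x=4, y=4), (x=5, y=5), (x=6, y=8), (x=7, y=9)
  Distance 9: (x=4, y=3), (x=6, y=5), (x=7, y=8), (x=8, y=9)
  Distance 10: (x=4, y=2), (x=3, y=3), (x=5, y=3), (x=6, y=4), (x=7, y=5), (x=6, y=6), (x=7, y=7)  <- goal reached here
One shortest path (10 moves): (x=0, y=8) -> (x=1, y=8) -> (x=2, y=8) -> (x=3, y=8) -> (x=4, y=8) -> (x=4, y=7) -> (x=4, y=6) -> (x=4, y=5) -> (x=5, y=5) -> (x=6, y=5) -> (x=6, y=6)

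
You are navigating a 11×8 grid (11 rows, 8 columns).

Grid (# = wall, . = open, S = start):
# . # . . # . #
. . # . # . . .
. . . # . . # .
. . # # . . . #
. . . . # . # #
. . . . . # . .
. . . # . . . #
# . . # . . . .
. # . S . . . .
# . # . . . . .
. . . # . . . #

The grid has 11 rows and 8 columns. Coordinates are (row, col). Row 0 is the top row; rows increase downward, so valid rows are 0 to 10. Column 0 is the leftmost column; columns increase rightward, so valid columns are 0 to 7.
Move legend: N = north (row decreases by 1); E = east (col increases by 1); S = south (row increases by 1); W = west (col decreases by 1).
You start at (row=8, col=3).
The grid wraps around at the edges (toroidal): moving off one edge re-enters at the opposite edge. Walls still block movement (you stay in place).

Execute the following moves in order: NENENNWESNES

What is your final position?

Answer: Final position: (row=7, col=6)

Derivation:
Start: (row=8, col=3)
  N (north): blocked, stay at (row=8, col=3)
  E (east): (row=8, col=3) -> (row=8, col=4)
  N (north): (row=8, col=4) -> (row=7, col=4)
  E (east): (row=7, col=4) -> (row=7, col=5)
  N (north): (row=7, col=5) -> (row=6, col=5)
  N (north): blocked, stay at (row=6, col=5)
  W (west): (row=6, col=5) -> (row=6, col=4)
  E (east): (row=6, col=4) -> (row=6, col=5)
  S (south): (row=6, col=5) -> (row=7, col=5)
  N (north): (row=7, col=5) -> (row=6, col=5)
  E (east): (row=6, col=5) -> (row=6, col=6)
  S (south): (row=6, col=6) -> (row=7, col=6)
Final: (row=7, col=6)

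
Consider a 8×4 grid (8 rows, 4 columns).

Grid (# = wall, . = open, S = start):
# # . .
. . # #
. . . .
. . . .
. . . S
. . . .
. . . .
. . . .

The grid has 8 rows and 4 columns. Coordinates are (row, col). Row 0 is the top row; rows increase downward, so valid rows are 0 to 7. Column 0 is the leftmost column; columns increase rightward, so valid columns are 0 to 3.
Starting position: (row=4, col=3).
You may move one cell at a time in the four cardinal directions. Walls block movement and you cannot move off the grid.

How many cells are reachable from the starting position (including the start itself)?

BFS flood-fill from (row=4, col=3):
  Distance 0: (row=4, col=3)
  Distance 1: (row=3, col=3), (row=4, col=2), (row=5, col=3)
  Distance 2: (row=2, col=3), (row=3, col=2), (row=4, col=1), (row=5, col=2), (row=6, col=3)
  Distance 3: (row=2, col=2), (row=3, col=1), (row=4, col=0), (row=5, col=1), (row=6, col=2), (row=7, col=3)
  Distance 4: (row=2, col=1), (row=3, col=0), (row=5, col=0), (row=6, col=1), (row=7, col=2)
  Distance 5: (row=1, col=1), (row=2, col=0), (row=6, col=0), (row=7, col=1)
  Distance 6: (row=1, col=0), (row=7, col=0)
Total reachable: 26 (grid has 28 open cells total)

Answer: Reachable cells: 26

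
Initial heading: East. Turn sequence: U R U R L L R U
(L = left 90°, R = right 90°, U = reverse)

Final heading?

Start: East
  U (U-turn (180°)) -> West
  R (right (90° clockwise)) -> North
  U (U-turn (180°)) -> South
  R (right (90° clockwise)) -> West
  L (left (90° counter-clockwise)) -> South
  L (left (90° counter-clockwise)) -> East
  R (right (90° clockwise)) -> South
  U (U-turn (180°)) -> North
Final: North

Answer: Final heading: North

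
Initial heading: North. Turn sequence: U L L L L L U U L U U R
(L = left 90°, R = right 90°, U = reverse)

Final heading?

Answer: Final heading: East

Derivation:
Start: North
  U (U-turn (180°)) -> South
  L (left (90° counter-clockwise)) -> East
  L (left (90° counter-clockwise)) -> North
  L (left (90° counter-clockwise)) -> West
  L (left (90° counter-clockwise)) -> South
  L (left (90° counter-clockwise)) -> East
  U (U-turn (180°)) -> West
  U (U-turn (180°)) -> East
  L (left (90° counter-clockwise)) -> North
  U (U-turn (180°)) -> South
  U (U-turn (180°)) -> North
  R (right (90° clockwise)) -> East
Final: East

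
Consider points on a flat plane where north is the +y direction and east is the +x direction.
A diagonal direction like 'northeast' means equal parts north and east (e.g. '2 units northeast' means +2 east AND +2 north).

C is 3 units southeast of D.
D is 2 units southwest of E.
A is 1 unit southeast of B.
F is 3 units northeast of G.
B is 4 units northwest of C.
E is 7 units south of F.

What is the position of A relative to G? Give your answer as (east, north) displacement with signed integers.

Place G at the origin (east=0, north=0).
  F is 3 units northeast of G: delta (east=+3, north=+3); F at (east=3, north=3).
  E is 7 units south of F: delta (east=+0, north=-7); E at (east=3, north=-4).
  D is 2 units southwest of E: delta (east=-2, north=-2); D at (east=1, north=-6).
  C is 3 units southeast of D: delta (east=+3, north=-3); C at (east=4, north=-9).
  B is 4 units northwest of C: delta (east=-4, north=+4); B at (east=0, north=-5).
  A is 1 unit southeast of B: delta (east=+1, north=-1); A at (east=1, north=-6).
Therefore A relative to G: (east=1, north=-6).

Answer: A is at (east=1, north=-6) relative to G.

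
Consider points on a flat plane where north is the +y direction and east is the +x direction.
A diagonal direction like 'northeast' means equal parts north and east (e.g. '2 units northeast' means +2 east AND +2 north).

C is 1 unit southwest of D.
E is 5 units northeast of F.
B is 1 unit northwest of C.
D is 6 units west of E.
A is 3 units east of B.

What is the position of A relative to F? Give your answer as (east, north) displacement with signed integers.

Answer: A is at (east=0, north=5) relative to F.

Derivation:
Place F at the origin (east=0, north=0).
  E is 5 units northeast of F: delta (east=+5, north=+5); E at (east=5, north=5).
  D is 6 units west of E: delta (east=-6, north=+0); D at (east=-1, north=5).
  C is 1 unit southwest of D: delta (east=-1, north=-1); C at (east=-2, north=4).
  B is 1 unit northwest of C: delta (east=-1, north=+1); B at (east=-3, north=5).
  A is 3 units east of B: delta (east=+3, north=+0); A at (east=0, north=5).
Therefore A relative to F: (east=0, north=5).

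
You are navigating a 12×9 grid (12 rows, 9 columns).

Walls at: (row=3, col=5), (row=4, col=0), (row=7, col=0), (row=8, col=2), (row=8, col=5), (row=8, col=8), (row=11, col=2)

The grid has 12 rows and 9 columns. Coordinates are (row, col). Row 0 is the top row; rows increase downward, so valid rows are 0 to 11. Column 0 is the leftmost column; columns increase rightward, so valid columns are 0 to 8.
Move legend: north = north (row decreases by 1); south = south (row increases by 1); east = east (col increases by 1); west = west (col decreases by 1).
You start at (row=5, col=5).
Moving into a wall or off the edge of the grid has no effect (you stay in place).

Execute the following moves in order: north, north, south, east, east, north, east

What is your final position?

Start: (row=5, col=5)
  north (north): (row=5, col=5) -> (row=4, col=5)
  north (north): blocked, stay at (row=4, col=5)
  south (south): (row=4, col=5) -> (row=5, col=5)
  east (east): (row=5, col=5) -> (row=5, col=6)
  east (east): (row=5, col=6) -> (row=5, col=7)
  north (north): (row=5, col=7) -> (row=4, col=7)
  east (east): (row=4, col=7) -> (row=4, col=8)
Final: (row=4, col=8)

Answer: Final position: (row=4, col=8)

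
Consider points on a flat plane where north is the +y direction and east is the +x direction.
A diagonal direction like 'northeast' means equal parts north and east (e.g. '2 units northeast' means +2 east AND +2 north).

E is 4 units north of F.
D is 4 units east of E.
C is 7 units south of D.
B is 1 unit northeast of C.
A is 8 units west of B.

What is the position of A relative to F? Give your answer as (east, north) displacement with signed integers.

Answer: A is at (east=-3, north=-2) relative to F.

Derivation:
Place F at the origin (east=0, north=0).
  E is 4 units north of F: delta (east=+0, north=+4); E at (east=0, north=4).
  D is 4 units east of E: delta (east=+4, north=+0); D at (east=4, north=4).
  C is 7 units south of D: delta (east=+0, north=-7); C at (east=4, north=-3).
  B is 1 unit northeast of C: delta (east=+1, north=+1); B at (east=5, north=-2).
  A is 8 units west of B: delta (east=-8, north=+0); A at (east=-3, north=-2).
Therefore A relative to F: (east=-3, north=-2).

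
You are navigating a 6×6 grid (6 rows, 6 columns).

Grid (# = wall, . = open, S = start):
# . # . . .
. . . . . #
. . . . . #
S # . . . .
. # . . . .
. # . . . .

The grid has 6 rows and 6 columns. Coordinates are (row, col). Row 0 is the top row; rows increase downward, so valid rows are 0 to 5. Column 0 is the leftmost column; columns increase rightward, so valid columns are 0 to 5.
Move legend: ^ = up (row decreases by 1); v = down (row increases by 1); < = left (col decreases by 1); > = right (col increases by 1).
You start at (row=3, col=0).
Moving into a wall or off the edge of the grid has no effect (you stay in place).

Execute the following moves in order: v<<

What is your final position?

Answer: Final position: (row=4, col=0)

Derivation:
Start: (row=3, col=0)
  v (down): (row=3, col=0) -> (row=4, col=0)
  < (left): blocked, stay at (row=4, col=0)
  < (left): blocked, stay at (row=4, col=0)
Final: (row=4, col=0)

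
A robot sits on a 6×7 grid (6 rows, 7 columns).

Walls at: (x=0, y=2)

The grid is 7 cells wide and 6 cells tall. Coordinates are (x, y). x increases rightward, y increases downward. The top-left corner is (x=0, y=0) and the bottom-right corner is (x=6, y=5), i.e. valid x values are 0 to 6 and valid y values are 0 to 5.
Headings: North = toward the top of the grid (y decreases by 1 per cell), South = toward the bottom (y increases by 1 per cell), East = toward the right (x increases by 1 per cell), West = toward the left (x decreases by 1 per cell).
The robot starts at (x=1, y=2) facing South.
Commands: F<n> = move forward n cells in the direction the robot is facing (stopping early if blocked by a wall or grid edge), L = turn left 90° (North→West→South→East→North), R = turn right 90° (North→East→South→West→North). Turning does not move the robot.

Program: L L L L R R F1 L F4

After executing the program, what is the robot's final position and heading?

Start: (x=1, y=2), facing South
  L: turn left, now facing East
  L: turn left, now facing North
  L: turn left, now facing West
  L: turn left, now facing South
  R: turn right, now facing West
  R: turn right, now facing North
  F1: move forward 1, now at (x=1, y=1)
  L: turn left, now facing West
  F4: move forward 1/4 (blocked), now at (x=0, y=1)
Final: (x=0, y=1), facing West

Answer: Final position: (x=0, y=1), facing West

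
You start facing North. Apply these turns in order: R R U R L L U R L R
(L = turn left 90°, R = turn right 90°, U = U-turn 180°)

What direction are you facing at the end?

Start: North
  R (right (90° clockwise)) -> East
  R (right (90° clockwise)) -> South
  U (U-turn (180°)) -> North
  R (right (90° clockwise)) -> East
  L (left (90° counter-clockwise)) -> North
  L (left (90° counter-clockwise)) -> West
  U (U-turn (180°)) -> East
  R (right (90° clockwise)) -> South
  L (left (90° counter-clockwise)) -> East
  R (right (90° clockwise)) -> South
Final: South

Answer: Final heading: South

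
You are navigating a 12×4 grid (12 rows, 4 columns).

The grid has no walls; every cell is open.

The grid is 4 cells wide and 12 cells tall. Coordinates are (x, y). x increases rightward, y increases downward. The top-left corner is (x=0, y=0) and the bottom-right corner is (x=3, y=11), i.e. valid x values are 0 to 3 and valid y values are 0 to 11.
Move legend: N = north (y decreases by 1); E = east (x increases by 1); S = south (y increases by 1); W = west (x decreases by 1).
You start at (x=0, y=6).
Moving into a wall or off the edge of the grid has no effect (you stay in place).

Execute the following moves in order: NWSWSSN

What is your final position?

Start: (x=0, y=6)
  N (north): (x=0, y=6) -> (x=0, y=5)
  W (west): blocked, stay at (x=0, y=5)
  S (south): (x=0, y=5) -> (x=0, y=6)
  W (west): blocked, stay at (x=0, y=6)
  S (south): (x=0, y=6) -> (x=0, y=7)
  S (south): (x=0, y=7) -> (x=0, y=8)
  N (north): (x=0, y=8) -> (x=0, y=7)
Final: (x=0, y=7)

Answer: Final position: (x=0, y=7)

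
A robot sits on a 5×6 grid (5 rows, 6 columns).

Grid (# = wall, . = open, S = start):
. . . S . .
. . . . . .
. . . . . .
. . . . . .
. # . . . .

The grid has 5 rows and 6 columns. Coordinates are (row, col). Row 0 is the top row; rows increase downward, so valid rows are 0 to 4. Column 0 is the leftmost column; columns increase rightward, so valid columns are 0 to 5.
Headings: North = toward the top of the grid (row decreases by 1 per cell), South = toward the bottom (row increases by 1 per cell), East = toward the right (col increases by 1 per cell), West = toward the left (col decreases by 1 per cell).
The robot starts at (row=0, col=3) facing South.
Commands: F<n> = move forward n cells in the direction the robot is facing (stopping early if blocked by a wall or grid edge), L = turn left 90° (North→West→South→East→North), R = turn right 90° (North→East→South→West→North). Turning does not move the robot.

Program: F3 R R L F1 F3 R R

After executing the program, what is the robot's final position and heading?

Answer: Final position: (row=3, col=0), facing East

Derivation:
Start: (row=0, col=3), facing South
  F3: move forward 3, now at (row=3, col=3)
  R: turn right, now facing West
  R: turn right, now facing North
  L: turn left, now facing West
  F1: move forward 1, now at (row=3, col=2)
  F3: move forward 2/3 (blocked), now at (row=3, col=0)
  R: turn right, now facing North
  R: turn right, now facing East
Final: (row=3, col=0), facing East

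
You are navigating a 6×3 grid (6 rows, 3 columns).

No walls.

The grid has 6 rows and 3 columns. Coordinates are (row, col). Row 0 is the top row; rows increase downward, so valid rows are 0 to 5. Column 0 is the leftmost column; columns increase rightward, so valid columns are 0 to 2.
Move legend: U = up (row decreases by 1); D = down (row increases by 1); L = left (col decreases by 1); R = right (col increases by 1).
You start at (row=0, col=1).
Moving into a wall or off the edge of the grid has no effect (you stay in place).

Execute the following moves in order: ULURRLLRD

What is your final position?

Start: (row=0, col=1)
  U (up): blocked, stay at (row=0, col=1)
  L (left): (row=0, col=1) -> (row=0, col=0)
  U (up): blocked, stay at (row=0, col=0)
  R (right): (row=0, col=0) -> (row=0, col=1)
  R (right): (row=0, col=1) -> (row=0, col=2)
  L (left): (row=0, col=2) -> (row=0, col=1)
  L (left): (row=0, col=1) -> (row=0, col=0)
  R (right): (row=0, col=0) -> (row=0, col=1)
  D (down): (row=0, col=1) -> (row=1, col=1)
Final: (row=1, col=1)

Answer: Final position: (row=1, col=1)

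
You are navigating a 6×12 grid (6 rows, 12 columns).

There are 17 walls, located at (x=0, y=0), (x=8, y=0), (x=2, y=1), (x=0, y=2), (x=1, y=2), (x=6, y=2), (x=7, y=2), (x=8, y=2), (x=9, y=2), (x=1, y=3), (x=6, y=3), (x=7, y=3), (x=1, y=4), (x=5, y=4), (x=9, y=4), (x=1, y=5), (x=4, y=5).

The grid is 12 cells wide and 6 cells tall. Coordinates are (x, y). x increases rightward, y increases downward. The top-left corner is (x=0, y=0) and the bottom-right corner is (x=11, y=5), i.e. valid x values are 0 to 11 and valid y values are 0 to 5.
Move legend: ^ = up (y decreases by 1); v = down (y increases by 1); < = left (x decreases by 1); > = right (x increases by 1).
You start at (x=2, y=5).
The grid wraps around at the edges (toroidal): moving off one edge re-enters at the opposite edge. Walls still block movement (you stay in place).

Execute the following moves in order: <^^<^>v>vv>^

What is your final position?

Start: (x=2, y=5)
  < (left): blocked, stay at (x=2, y=5)
  ^ (up): (x=2, y=5) -> (x=2, y=4)
  ^ (up): (x=2, y=4) -> (x=2, y=3)
  < (left): blocked, stay at (x=2, y=3)
  ^ (up): (x=2, y=3) -> (x=2, y=2)
  > (right): (x=2, y=2) -> (x=3, y=2)
  v (down): (x=3, y=2) -> (x=3, y=3)
  > (right): (x=3, y=3) -> (x=4, y=3)
  v (down): (x=4, y=3) -> (x=4, y=4)
  v (down): blocked, stay at (x=4, y=4)
  > (right): blocked, stay at (x=4, y=4)
  ^ (up): (x=4, y=4) -> (x=4, y=3)
Final: (x=4, y=3)

Answer: Final position: (x=4, y=3)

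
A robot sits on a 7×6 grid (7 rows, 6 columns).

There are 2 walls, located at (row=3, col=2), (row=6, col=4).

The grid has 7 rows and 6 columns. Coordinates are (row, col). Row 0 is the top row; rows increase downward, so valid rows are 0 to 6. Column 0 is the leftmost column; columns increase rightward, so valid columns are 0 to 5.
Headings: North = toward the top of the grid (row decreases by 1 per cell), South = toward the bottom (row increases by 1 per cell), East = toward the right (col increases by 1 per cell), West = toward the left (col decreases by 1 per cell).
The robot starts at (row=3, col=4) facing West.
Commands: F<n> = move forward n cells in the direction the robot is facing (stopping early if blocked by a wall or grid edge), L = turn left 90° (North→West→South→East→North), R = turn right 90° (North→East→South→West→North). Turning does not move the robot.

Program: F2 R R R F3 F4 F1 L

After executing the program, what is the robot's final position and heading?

Start: (row=3, col=4), facing West
  F2: move forward 1/2 (blocked), now at (row=3, col=3)
  R: turn right, now facing North
  R: turn right, now facing East
  R: turn right, now facing South
  F3: move forward 3, now at (row=6, col=3)
  F4: move forward 0/4 (blocked), now at (row=6, col=3)
  F1: move forward 0/1 (blocked), now at (row=6, col=3)
  L: turn left, now facing East
Final: (row=6, col=3), facing East

Answer: Final position: (row=6, col=3), facing East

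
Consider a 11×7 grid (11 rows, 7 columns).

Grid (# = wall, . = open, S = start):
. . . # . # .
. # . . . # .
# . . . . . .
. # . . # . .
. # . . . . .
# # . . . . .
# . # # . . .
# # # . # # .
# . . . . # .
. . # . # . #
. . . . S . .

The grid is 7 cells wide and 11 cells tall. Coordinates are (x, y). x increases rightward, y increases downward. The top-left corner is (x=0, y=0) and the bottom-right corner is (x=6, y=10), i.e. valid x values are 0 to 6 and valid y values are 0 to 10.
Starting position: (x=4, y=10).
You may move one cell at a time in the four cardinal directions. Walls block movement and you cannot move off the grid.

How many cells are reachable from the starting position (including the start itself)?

BFS flood-fill from (x=4, y=10):
  Distance 0: (x=4, y=10)
  Distance 1: (x=3, y=10), (x=5, y=10)
  Distance 2: (x=3, y=9), (x=5, y=9), (x=2, y=10), (x=6, y=10)
  Distance 3: (x=3, y=8), (x=1, y=10)
  Distance 4: (x=3, y=7), (x=2, y=8), (x=4, y=8), (x=1, y=9), (x=0, y=10)
  Distance 5: (x=1, y=8), (x=0, y=9)
Total reachable: 16 (grid has 54 open cells total)

Answer: Reachable cells: 16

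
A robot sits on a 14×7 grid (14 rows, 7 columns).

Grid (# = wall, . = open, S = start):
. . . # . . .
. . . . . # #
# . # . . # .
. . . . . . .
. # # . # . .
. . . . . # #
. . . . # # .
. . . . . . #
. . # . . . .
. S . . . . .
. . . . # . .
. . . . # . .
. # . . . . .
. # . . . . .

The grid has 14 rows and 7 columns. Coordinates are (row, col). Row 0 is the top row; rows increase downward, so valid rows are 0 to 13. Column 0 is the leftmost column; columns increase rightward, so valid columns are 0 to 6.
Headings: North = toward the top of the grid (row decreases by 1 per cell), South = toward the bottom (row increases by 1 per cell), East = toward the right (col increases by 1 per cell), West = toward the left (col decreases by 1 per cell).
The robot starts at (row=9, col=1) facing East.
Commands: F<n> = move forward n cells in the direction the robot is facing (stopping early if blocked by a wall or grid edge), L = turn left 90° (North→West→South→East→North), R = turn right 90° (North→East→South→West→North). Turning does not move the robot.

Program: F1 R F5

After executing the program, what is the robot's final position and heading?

Start: (row=9, col=1), facing East
  F1: move forward 1, now at (row=9, col=2)
  R: turn right, now facing South
  F5: move forward 4/5 (blocked), now at (row=13, col=2)
Final: (row=13, col=2), facing South

Answer: Final position: (row=13, col=2), facing South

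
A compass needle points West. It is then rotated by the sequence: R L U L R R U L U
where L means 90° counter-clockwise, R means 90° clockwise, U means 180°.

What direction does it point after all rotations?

Answer: Final heading: East

Derivation:
Start: West
  R (right (90° clockwise)) -> North
  L (left (90° counter-clockwise)) -> West
  U (U-turn (180°)) -> East
  L (left (90° counter-clockwise)) -> North
  R (right (90° clockwise)) -> East
  R (right (90° clockwise)) -> South
  U (U-turn (180°)) -> North
  L (left (90° counter-clockwise)) -> West
  U (U-turn (180°)) -> East
Final: East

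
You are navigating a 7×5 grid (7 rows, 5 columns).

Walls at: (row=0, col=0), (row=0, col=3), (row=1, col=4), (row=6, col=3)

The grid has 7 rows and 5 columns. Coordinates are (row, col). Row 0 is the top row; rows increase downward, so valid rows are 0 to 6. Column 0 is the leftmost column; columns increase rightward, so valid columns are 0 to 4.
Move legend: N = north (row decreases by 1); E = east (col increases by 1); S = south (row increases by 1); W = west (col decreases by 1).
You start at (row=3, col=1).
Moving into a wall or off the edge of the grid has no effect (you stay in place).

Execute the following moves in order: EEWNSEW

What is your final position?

Answer: Final position: (row=3, col=2)

Derivation:
Start: (row=3, col=1)
  E (east): (row=3, col=1) -> (row=3, col=2)
  E (east): (row=3, col=2) -> (row=3, col=3)
  W (west): (row=3, col=3) -> (row=3, col=2)
  N (north): (row=3, col=2) -> (row=2, col=2)
  S (south): (row=2, col=2) -> (row=3, col=2)
  E (east): (row=3, col=2) -> (row=3, col=3)
  W (west): (row=3, col=3) -> (row=3, col=2)
Final: (row=3, col=2)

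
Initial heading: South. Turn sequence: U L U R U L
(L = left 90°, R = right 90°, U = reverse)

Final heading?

Answer: Final heading: West

Derivation:
Start: South
  U (U-turn (180°)) -> North
  L (left (90° counter-clockwise)) -> West
  U (U-turn (180°)) -> East
  R (right (90° clockwise)) -> South
  U (U-turn (180°)) -> North
  L (left (90° counter-clockwise)) -> West
Final: West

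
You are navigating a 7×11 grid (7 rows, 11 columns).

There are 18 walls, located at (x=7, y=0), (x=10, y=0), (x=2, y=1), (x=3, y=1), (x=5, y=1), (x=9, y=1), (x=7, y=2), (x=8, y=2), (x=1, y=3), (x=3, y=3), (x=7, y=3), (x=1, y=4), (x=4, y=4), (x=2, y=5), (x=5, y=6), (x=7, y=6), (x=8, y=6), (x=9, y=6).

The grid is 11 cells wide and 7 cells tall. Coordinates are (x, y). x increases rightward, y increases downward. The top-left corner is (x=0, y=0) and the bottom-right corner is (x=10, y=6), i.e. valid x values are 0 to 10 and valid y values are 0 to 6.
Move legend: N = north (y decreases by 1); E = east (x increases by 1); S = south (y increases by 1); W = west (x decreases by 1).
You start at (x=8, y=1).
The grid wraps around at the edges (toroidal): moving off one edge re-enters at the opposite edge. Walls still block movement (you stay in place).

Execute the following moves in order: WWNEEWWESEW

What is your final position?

Start: (x=8, y=1)
  W (west): (x=8, y=1) -> (x=7, y=1)
  W (west): (x=7, y=1) -> (x=6, y=1)
  N (north): (x=6, y=1) -> (x=6, y=0)
  E (east): blocked, stay at (x=6, y=0)
  E (east): blocked, stay at (x=6, y=0)
  W (west): (x=6, y=0) -> (x=5, y=0)
  W (west): (x=5, y=0) -> (x=4, y=0)
  E (east): (x=4, y=0) -> (x=5, y=0)
  S (south): blocked, stay at (x=5, y=0)
  E (east): (x=5, y=0) -> (x=6, y=0)
  W (west): (x=6, y=0) -> (x=5, y=0)
Final: (x=5, y=0)

Answer: Final position: (x=5, y=0)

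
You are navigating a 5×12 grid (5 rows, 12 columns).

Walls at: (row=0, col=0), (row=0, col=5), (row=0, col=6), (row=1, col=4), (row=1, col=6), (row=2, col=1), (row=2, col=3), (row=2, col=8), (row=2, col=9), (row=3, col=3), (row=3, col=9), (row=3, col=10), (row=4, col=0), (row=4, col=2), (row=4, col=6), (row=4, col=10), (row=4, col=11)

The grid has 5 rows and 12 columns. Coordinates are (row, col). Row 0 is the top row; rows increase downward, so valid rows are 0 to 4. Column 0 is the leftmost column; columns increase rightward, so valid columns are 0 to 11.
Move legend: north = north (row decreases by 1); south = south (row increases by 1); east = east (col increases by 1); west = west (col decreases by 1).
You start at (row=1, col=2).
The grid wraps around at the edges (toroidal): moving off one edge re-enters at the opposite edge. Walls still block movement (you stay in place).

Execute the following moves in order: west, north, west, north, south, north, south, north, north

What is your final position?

Answer: Final position: (row=3, col=1)

Derivation:
Start: (row=1, col=2)
  west (west): (row=1, col=2) -> (row=1, col=1)
  north (north): (row=1, col=1) -> (row=0, col=1)
  west (west): blocked, stay at (row=0, col=1)
  north (north): (row=0, col=1) -> (row=4, col=1)
  south (south): (row=4, col=1) -> (row=0, col=1)
  north (north): (row=0, col=1) -> (row=4, col=1)
  south (south): (row=4, col=1) -> (row=0, col=1)
  north (north): (row=0, col=1) -> (row=4, col=1)
  north (north): (row=4, col=1) -> (row=3, col=1)
Final: (row=3, col=1)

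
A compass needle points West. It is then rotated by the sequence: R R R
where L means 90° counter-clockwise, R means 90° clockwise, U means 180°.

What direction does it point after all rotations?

Start: West
  R (right (90° clockwise)) -> North
  R (right (90° clockwise)) -> East
  R (right (90° clockwise)) -> South
Final: South

Answer: Final heading: South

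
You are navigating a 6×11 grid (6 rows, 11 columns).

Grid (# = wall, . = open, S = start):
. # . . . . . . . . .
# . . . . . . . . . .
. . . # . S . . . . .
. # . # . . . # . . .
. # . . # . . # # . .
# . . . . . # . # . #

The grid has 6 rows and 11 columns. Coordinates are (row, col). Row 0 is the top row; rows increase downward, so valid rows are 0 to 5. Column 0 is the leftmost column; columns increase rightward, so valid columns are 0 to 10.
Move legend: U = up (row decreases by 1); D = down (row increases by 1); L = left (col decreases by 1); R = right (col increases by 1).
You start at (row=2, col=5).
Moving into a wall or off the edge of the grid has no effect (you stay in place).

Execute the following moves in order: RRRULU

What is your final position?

Start: (row=2, col=5)
  R (right): (row=2, col=5) -> (row=2, col=6)
  R (right): (row=2, col=6) -> (row=2, col=7)
  R (right): (row=2, col=7) -> (row=2, col=8)
  U (up): (row=2, col=8) -> (row=1, col=8)
  L (left): (row=1, col=8) -> (row=1, col=7)
  U (up): (row=1, col=7) -> (row=0, col=7)
Final: (row=0, col=7)

Answer: Final position: (row=0, col=7)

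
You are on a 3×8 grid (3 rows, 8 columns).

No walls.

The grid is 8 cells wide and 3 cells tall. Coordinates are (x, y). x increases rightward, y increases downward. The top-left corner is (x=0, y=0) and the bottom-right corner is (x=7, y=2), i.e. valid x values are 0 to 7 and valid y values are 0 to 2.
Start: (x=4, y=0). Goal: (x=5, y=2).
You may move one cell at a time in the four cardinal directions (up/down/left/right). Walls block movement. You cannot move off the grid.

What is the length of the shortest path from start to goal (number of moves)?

BFS from (x=4, y=0) until reaching (x=5, y=2):
  Distance 0: (x=4, y=0)
  Distance 1: (x=3, y=0), (x=5, y=0), (x=4, y=1)
  Distance 2: (x=2, y=0), (x=6, y=0), (x=3, y=1), (x=5, y=1), (x=4, y=2)
  Distance 3: (x=1, y=0), (x=7, y=0), (x=2, y=1), (x=6, y=1), (x=3, y=2), (x=5, y=2)  <- goal reached here
One shortest path (3 moves): (x=4, y=0) -> (x=5, y=0) -> (x=5, y=1) -> (x=5, y=2)

Answer: Shortest path length: 3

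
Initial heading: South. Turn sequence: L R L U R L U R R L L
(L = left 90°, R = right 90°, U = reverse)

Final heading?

Answer: Final heading: East

Derivation:
Start: South
  L (left (90° counter-clockwise)) -> East
  R (right (90° clockwise)) -> South
  L (left (90° counter-clockwise)) -> East
  U (U-turn (180°)) -> West
  R (right (90° clockwise)) -> North
  L (left (90° counter-clockwise)) -> West
  U (U-turn (180°)) -> East
  R (right (90° clockwise)) -> South
  R (right (90° clockwise)) -> West
  L (left (90° counter-clockwise)) -> South
  L (left (90° counter-clockwise)) -> East
Final: East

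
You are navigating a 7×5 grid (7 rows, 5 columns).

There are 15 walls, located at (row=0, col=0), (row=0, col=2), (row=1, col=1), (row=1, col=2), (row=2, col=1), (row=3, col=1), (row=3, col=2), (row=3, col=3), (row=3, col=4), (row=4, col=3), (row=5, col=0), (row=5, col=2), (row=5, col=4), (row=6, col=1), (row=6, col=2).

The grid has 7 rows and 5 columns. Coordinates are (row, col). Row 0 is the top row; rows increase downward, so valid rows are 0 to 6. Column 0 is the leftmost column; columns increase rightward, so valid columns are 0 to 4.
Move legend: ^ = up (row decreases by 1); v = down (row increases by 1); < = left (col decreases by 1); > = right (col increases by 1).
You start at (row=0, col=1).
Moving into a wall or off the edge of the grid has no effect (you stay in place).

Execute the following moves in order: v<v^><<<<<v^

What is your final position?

Answer: Final position: (row=0, col=1)

Derivation:
Start: (row=0, col=1)
  v (down): blocked, stay at (row=0, col=1)
  < (left): blocked, stay at (row=0, col=1)
  v (down): blocked, stay at (row=0, col=1)
  ^ (up): blocked, stay at (row=0, col=1)
  > (right): blocked, stay at (row=0, col=1)
  [×5]< (left): blocked, stay at (row=0, col=1)
  v (down): blocked, stay at (row=0, col=1)
  ^ (up): blocked, stay at (row=0, col=1)
Final: (row=0, col=1)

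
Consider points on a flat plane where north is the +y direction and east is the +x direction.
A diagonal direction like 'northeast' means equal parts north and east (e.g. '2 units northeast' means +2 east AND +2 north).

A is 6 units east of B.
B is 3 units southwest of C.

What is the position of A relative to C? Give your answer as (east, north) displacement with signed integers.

Answer: A is at (east=3, north=-3) relative to C.

Derivation:
Place C at the origin (east=0, north=0).
  B is 3 units southwest of C: delta (east=-3, north=-3); B at (east=-3, north=-3).
  A is 6 units east of B: delta (east=+6, north=+0); A at (east=3, north=-3).
Therefore A relative to C: (east=3, north=-3).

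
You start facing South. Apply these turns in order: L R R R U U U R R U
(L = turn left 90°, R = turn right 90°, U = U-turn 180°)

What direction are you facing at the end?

Start: South
  L (left (90° counter-clockwise)) -> East
  R (right (90° clockwise)) -> South
  R (right (90° clockwise)) -> West
  R (right (90° clockwise)) -> North
  U (U-turn (180°)) -> South
  U (U-turn (180°)) -> North
  U (U-turn (180°)) -> South
  R (right (90° clockwise)) -> West
  R (right (90° clockwise)) -> North
  U (U-turn (180°)) -> South
Final: South

Answer: Final heading: South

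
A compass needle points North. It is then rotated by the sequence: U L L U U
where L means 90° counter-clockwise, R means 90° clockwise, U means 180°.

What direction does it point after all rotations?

Start: North
  U (U-turn (180°)) -> South
  L (left (90° counter-clockwise)) -> East
  L (left (90° counter-clockwise)) -> North
  U (U-turn (180°)) -> South
  U (U-turn (180°)) -> North
Final: North

Answer: Final heading: North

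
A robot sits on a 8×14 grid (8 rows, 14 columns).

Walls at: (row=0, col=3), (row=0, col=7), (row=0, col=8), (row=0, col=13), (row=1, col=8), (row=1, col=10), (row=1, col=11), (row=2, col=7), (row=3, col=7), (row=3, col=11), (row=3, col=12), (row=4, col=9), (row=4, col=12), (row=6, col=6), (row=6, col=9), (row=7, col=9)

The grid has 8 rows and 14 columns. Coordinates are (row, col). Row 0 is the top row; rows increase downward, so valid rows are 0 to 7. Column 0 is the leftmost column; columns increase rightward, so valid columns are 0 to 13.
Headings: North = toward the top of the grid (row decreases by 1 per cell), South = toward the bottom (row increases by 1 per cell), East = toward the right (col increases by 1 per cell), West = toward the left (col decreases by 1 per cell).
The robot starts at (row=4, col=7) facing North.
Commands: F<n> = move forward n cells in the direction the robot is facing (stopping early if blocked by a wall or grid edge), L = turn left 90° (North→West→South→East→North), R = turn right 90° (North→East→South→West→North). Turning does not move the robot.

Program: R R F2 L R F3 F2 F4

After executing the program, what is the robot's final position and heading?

Start: (row=4, col=7), facing North
  R: turn right, now facing East
  R: turn right, now facing South
  F2: move forward 2, now at (row=6, col=7)
  L: turn left, now facing East
  R: turn right, now facing South
  F3: move forward 1/3 (blocked), now at (row=7, col=7)
  F2: move forward 0/2 (blocked), now at (row=7, col=7)
  F4: move forward 0/4 (blocked), now at (row=7, col=7)
Final: (row=7, col=7), facing South

Answer: Final position: (row=7, col=7), facing South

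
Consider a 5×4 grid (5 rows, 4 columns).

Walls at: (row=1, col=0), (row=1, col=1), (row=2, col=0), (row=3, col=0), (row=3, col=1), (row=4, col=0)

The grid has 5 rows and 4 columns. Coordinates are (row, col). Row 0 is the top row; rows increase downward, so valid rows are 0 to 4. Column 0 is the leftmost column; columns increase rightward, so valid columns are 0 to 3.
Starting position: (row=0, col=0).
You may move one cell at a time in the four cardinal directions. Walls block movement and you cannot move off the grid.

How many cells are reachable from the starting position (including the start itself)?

BFS flood-fill from (row=0, col=0):
  Distance 0: (row=0, col=0)
  Distance 1: (row=0, col=1)
  Distance 2: (row=0, col=2)
  Distance 3: (row=0, col=3), (row=1, col=2)
  Distance 4: (row=1, col=3), (row=2, col=2)
  Distance 5: (row=2, col=1), (row=2, col=3), (row=3, col=2)
  Distance 6: (row=3, col=3), (row=4, col=2)
  Distance 7: (row=4, col=1), (row=4, col=3)
Total reachable: 14 (grid has 14 open cells total)

Answer: Reachable cells: 14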